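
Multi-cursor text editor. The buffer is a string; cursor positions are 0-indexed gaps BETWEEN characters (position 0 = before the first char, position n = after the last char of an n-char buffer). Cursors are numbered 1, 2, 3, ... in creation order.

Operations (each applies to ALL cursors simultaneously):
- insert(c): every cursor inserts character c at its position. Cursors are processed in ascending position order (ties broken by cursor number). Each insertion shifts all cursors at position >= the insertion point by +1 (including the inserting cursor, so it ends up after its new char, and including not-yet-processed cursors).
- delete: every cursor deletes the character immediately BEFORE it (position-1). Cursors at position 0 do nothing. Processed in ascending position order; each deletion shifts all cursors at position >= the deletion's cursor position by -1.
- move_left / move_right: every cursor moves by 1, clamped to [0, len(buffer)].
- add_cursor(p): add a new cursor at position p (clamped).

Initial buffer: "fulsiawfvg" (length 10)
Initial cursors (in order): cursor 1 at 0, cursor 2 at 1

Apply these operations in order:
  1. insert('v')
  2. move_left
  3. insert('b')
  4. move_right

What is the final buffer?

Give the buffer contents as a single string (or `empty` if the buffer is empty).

After op 1 (insert('v')): buffer="vfvulsiawfvg" (len 12), cursors c1@1 c2@3, authorship 1.2.........
After op 2 (move_left): buffer="vfvulsiawfvg" (len 12), cursors c1@0 c2@2, authorship 1.2.........
After op 3 (insert('b')): buffer="bvfbvulsiawfvg" (len 14), cursors c1@1 c2@4, authorship 11.22.........
After op 4 (move_right): buffer="bvfbvulsiawfvg" (len 14), cursors c1@2 c2@5, authorship 11.22.........

Answer: bvfbvulsiawfvg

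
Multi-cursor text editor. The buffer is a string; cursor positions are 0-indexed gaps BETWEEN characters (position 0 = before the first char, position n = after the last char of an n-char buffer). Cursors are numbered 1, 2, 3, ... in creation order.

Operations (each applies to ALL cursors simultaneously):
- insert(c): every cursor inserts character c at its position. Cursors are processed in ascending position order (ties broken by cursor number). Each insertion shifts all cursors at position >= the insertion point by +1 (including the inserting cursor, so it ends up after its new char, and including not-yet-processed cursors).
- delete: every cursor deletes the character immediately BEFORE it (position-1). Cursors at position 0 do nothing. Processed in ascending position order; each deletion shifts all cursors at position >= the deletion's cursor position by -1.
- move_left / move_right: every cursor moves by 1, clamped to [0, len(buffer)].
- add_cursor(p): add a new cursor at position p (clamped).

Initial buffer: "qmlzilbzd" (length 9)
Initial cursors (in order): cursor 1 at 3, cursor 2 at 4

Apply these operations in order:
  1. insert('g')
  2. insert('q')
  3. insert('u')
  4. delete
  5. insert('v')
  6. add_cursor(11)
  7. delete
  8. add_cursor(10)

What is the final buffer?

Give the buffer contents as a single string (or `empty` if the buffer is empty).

After op 1 (insert('g')): buffer="qmlgzgilbzd" (len 11), cursors c1@4 c2@6, authorship ...1.2.....
After op 2 (insert('q')): buffer="qmlgqzgqilbzd" (len 13), cursors c1@5 c2@8, authorship ...11.22.....
After op 3 (insert('u')): buffer="qmlgquzgquilbzd" (len 15), cursors c1@6 c2@10, authorship ...111.222.....
After op 4 (delete): buffer="qmlgqzgqilbzd" (len 13), cursors c1@5 c2@8, authorship ...11.22.....
After op 5 (insert('v')): buffer="qmlgqvzgqvilbzd" (len 15), cursors c1@6 c2@10, authorship ...111.222.....
After op 6 (add_cursor(11)): buffer="qmlgqvzgqvilbzd" (len 15), cursors c1@6 c2@10 c3@11, authorship ...111.222.....
After op 7 (delete): buffer="qmlgqzgqlbzd" (len 12), cursors c1@5 c2@8 c3@8, authorship ...11.22....
After op 8 (add_cursor(10)): buffer="qmlgqzgqlbzd" (len 12), cursors c1@5 c2@8 c3@8 c4@10, authorship ...11.22....

Answer: qmlgqzgqlbzd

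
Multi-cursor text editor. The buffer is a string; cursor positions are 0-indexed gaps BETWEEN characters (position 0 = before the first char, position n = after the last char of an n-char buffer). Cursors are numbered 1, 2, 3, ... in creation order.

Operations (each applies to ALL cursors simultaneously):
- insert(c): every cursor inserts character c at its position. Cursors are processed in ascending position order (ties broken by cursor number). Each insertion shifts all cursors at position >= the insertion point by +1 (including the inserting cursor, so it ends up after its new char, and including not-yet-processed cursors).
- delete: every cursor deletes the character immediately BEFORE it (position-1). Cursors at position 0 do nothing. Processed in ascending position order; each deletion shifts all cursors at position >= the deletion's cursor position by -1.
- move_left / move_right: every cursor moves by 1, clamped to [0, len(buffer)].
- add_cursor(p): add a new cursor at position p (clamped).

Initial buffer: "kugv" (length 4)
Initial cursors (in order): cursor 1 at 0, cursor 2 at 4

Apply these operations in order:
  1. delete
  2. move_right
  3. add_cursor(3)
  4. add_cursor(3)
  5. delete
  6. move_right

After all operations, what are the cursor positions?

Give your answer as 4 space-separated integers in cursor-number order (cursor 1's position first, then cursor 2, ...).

After op 1 (delete): buffer="kug" (len 3), cursors c1@0 c2@3, authorship ...
After op 2 (move_right): buffer="kug" (len 3), cursors c1@1 c2@3, authorship ...
After op 3 (add_cursor(3)): buffer="kug" (len 3), cursors c1@1 c2@3 c3@3, authorship ...
After op 4 (add_cursor(3)): buffer="kug" (len 3), cursors c1@1 c2@3 c3@3 c4@3, authorship ...
After op 5 (delete): buffer="" (len 0), cursors c1@0 c2@0 c3@0 c4@0, authorship 
After op 6 (move_right): buffer="" (len 0), cursors c1@0 c2@0 c3@0 c4@0, authorship 

Answer: 0 0 0 0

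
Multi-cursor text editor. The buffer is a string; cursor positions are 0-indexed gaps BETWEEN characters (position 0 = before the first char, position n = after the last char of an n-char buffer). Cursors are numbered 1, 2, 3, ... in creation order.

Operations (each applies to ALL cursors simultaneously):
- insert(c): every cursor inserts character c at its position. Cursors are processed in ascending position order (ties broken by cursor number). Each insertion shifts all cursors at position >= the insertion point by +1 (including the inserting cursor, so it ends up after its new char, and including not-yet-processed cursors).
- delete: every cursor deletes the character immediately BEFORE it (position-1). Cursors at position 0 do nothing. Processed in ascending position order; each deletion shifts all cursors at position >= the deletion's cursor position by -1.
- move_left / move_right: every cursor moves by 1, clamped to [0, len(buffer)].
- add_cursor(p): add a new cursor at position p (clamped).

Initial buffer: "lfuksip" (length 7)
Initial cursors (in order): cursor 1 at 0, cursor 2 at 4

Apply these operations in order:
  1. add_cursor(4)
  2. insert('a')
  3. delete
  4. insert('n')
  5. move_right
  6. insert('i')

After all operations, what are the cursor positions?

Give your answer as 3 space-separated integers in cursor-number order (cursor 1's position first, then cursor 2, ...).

Answer: 3 11 11

Derivation:
After op 1 (add_cursor(4)): buffer="lfuksip" (len 7), cursors c1@0 c2@4 c3@4, authorship .......
After op 2 (insert('a')): buffer="alfukaasip" (len 10), cursors c1@1 c2@7 c3@7, authorship 1....23...
After op 3 (delete): buffer="lfuksip" (len 7), cursors c1@0 c2@4 c3@4, authorship .......
After op 4 (insert('n')): buffer="nlfuknnsip" (len 10), cursors c1@1 c2@7 c3@7, authorship 1....23...
After op 5 (move_right): buffer="nlfuknnsip" (len 10), cursors c1@2 c2@8 c3@8, authorship 1....23...
After op 6 (insert('i')): buffer="nlifuknnsiiip" (len 13), cursors c1@3 c2@11 c3@11, authorship 1.1...23.23..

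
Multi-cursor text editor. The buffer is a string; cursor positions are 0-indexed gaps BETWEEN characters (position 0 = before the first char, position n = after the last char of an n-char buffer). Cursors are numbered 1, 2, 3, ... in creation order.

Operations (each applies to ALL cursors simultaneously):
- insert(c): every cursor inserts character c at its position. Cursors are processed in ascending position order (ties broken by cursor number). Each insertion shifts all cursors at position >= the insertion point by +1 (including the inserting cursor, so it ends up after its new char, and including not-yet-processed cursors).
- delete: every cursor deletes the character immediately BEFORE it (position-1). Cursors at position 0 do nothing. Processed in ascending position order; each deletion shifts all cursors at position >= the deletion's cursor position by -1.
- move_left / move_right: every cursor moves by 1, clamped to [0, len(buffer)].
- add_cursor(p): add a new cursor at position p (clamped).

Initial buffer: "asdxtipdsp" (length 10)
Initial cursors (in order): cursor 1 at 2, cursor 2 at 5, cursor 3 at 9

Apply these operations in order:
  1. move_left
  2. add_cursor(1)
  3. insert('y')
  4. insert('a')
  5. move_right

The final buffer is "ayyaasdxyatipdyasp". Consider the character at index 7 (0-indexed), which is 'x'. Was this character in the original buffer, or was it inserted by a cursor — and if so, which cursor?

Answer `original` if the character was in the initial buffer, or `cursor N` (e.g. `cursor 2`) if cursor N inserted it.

Answer: original

Derivation:
After op 1 (move_left): buffer="asdxtipdsp" (len 10), cursors c1@1 c2@4 c3@8, authorship ..........
After op 2 (add_cursor(1)): buffer="asdxtipdsp" (len 10), cursors c1@1 c4@1 c2@4 c3@8, authorship ..........
After op 3 (insert('y')): buffer="ayysdxytipdysp" (len 14), cursors c1@3 c4@3 c2@7 c3@12, authorship .14...2....3..
After op 4 (insert('a')): buffer="ayyaasdxyatipdyasp" (len 18), cursors c1@5 c4@5 c2@10 c3@16, authorship .1414...22....33..
After op 5 (move_right): buffer="ayyaasdxyatipdyasp" (len 18), cursors c1@6 c4@6 c2@11 c3@17, authorship .1414...22....33..
Authorship (.=original, N=cursor N): . 1 4 1 4 . . . 2 2 . . . . 3 3 . .
Index 7: author = original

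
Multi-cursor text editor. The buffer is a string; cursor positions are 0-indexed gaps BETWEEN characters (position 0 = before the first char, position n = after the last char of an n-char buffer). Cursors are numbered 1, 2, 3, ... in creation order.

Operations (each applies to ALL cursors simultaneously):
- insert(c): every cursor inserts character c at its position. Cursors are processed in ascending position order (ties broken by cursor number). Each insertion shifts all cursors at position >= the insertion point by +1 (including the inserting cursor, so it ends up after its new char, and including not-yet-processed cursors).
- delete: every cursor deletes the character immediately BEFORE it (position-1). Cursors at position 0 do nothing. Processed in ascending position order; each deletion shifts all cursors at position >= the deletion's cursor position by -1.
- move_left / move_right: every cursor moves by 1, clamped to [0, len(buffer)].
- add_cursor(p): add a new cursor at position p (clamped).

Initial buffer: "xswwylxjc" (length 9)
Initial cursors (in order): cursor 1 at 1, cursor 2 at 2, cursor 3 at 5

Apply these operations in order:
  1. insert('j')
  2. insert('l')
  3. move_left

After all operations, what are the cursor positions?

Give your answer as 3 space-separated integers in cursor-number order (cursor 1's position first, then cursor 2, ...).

After op 1 (insert('j')): buffer="xjsjwwyjlxjc" (len 12), cursors c1@2 c2@4 c3@8, authorship .1.2...3....
After op 2 (insert('l')): buffer="xjlsjlwwyjllxjc" (len 15), cursors c1@3 c2@6 c3@11, authorship .11.22...33....
After op 3 (move_left): buffer="xjlsjlwwyjllxjc" (len 15), cursors c1@2 c2@5 c3@10, authorship .11.22...33....

Answer: 2 5 10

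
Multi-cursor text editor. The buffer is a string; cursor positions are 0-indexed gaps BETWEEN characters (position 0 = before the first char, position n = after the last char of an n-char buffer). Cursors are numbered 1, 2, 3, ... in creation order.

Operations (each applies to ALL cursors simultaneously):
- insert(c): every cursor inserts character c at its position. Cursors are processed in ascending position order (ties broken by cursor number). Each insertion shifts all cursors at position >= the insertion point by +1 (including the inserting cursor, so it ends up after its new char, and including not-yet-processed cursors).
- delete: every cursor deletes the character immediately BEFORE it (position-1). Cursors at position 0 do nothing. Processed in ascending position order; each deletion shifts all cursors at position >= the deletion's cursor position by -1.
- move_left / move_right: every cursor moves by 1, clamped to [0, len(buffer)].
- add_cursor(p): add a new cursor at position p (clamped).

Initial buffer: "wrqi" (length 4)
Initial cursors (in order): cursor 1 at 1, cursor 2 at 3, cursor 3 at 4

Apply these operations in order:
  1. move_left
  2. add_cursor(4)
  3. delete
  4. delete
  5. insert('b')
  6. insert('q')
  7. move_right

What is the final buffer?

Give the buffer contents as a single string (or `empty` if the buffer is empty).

Answer: bbbbqqqq

Derivation:
After op 1 (move_left): buffer="wrqi" (len 4), cursors c1@0 c2@2 c3@3, authorship ....
After op 2 (add_cursor(4)): buffer="wrqi" (len 4), cursors c1@0 c2@2 c3@3 c4@4, authorship ....
After op 3 (delete): buffer="w" (len 1), cursors c1@0 c2@1 c3@1 c4@1, authorship .
After op 4 (delete): buffer="" (len 0), cursors c1@0 c2@0 c3@0 c4@0, authorship 
After op 5 (insert('b')): buffer="bbbb" (len 4), cursors c1@4 c2@4 c3@4 c4@4, authorship 1234
After op 6 (insert('q')): buffer="bbbbqqqq" (len 8), cursors c1@8 c2@8 c3@8 c4@8, authorship 12341234
After op 7 (move_right): buffer="bbbbqqqq" (len 8), cursors c1@8 c2@8 c3@8 c4@8, authorship 12341234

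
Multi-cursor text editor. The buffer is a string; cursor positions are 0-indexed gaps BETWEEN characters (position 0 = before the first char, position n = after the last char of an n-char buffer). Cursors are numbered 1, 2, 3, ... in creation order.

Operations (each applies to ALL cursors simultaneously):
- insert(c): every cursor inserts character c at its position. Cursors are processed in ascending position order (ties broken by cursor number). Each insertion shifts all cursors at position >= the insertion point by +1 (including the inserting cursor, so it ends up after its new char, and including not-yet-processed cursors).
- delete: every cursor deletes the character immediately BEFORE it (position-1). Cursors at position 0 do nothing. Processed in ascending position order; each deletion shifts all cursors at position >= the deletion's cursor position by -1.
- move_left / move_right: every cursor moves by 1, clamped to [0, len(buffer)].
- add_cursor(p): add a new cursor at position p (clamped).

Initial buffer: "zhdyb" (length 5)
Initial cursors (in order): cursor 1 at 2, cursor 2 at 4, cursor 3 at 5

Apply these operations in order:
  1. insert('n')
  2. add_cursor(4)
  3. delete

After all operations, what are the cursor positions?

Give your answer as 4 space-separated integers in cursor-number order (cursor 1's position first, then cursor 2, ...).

Answer: 2 3 4 2

Derivation:
After op 1 (insert('n')): buffer="zhndynbn" (len 8), cursors c1@3 c2@6 c3@8, authorship ..1..2.3
After op 2 (add_cursor(4)): buffer="zhndynbn" (len 8), cursors c1@3 c4@4 c2@6 c3@8, authorship ..1..2.3
After op 3 (delete): buffer="zhyb" (len 4), cursors c1@2 c4@2 c2@3 c3@4, authorship ....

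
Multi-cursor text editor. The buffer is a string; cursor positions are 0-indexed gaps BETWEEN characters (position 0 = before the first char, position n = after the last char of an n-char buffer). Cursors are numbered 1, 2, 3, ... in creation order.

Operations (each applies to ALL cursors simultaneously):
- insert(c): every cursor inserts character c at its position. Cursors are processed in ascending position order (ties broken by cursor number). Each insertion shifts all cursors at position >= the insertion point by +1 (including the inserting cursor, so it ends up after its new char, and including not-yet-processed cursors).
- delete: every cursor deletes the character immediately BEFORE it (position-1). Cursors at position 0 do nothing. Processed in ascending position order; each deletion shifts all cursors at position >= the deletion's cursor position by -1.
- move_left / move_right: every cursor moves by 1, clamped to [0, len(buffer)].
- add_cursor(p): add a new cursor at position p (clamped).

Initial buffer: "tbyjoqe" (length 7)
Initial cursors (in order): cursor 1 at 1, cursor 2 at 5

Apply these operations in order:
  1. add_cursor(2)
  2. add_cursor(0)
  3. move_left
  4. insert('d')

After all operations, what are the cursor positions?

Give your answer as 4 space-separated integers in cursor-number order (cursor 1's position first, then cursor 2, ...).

Answer: 2 8 4 2

Derivation:
After op 1 (add_cursor(2)): buffer="tbyjoqe" (len 7), cursors c1@1 c3@2 c2@5, authorship .......
After op 2 (add_cursor(0)): buffer="tbyjoqe" (len 7), cursors c4@0 c1@1 c3@2 c2@5, authorship .......
After op 3 (move_left): buffer="tbyjoqe" (len 7), cursors c1@0 c4@0 c3@1 c2@4, authorship .......
After op 4 (insert('d')): buffer="ddtdbyjdoqe" (len 11), cursors c1@2 c4@2 c3@4 c2@8, authorship 14.3...2...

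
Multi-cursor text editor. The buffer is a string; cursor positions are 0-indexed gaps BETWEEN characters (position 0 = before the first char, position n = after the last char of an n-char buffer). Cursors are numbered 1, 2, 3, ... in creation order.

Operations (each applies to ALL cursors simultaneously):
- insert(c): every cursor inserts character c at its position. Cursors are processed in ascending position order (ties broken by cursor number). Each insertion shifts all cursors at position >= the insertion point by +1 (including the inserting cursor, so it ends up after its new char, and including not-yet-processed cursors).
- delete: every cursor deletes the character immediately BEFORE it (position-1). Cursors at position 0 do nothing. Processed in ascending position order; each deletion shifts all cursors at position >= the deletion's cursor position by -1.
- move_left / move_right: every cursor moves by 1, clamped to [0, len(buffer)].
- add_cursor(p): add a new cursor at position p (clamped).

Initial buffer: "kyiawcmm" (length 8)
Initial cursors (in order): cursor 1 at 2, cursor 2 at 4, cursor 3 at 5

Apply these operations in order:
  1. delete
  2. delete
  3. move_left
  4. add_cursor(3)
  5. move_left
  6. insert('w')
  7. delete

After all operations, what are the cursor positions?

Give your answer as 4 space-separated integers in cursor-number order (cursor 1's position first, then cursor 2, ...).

After op 1 (delete): buffer="kicmm" (len 5), cursors c1@1 c2@2 c3@2, authorship .....
After op 2 (delete): buffer="cmm" (len 3), cursors c1@0 c2@0 c3@0, authorship ...
After op 3 (move_left): buffer="cmm" (len 3), cursors c1@0 c2@0 c3@0, authorship ...
After op 4 (add_cursor(3)): buffer="cmm" (len 3), cursors c1@0 c2@0 c3@0 c4@3, authorship ...
After op 5 (move_left): buffer="cmm" (len 3), cursors c1@0 c2@0 c3@0 c4@2, authorship ...
After op 6 (insert('w')): buffer="wwwcmwm" (len 7), cursors c1@3 c2@3 c3@3 c4@6, authorship 123..4.
After op 7 (delete): buffer="cmm" (len 3), cursors c1@0 c2@0 c3@0 c4@2, authorship ...

Answer: 0 0 0 2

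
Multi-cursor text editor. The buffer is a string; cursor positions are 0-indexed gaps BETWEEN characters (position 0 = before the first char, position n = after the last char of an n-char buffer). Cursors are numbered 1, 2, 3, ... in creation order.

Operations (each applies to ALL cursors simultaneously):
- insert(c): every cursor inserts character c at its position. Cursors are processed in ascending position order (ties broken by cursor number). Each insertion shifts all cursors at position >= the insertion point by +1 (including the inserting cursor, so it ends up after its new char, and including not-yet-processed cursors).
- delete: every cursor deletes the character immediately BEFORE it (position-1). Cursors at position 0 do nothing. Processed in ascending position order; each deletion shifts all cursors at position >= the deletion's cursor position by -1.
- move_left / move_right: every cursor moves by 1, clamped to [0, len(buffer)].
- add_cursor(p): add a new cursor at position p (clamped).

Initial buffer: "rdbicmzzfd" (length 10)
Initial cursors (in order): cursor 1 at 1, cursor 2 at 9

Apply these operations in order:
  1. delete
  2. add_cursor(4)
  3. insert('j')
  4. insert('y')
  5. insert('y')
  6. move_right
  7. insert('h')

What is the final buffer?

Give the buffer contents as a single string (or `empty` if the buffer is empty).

Answer: jyydhbicjyymhzzjyydh

Derivation:
After op 1 (delete): buffer="dbicmzzd" (len 8), cursors c1@0 c2@7, authorship ........
After op 2 (add_cursor(4)): buffer="dbicmzzd" (len 8), cursors c1@0 c3@4 c2@7, authorship ........
After op 3 (insert('j')): buffer="jdbicjmzzjd" (len 11), cursors c1@1 c3@6 c2@10, authorship 1....3...2.
After op 4 (insert('y')): buffer="jydbicjymzzjyd" (len 14), cursors c1@2 c3@8 c2@13, authorship 11....33...22.
After op 5 (insert('y')): buffer="jyydbicjyymzzjyyd" (len 17), cursors c1@3 c3@10 c2@16, authorship 111....333...222.
After op 6 (move_right): buffer="jyydbicjyymzzjyyd" (len 17), cursors c1@4 c3@11 c2@17, authorship 111....333...222.
After op 7 (insert('h')): buffer="jyydhbicjyymhzzjyydh" (len 20), cursors c1@5 c3@13 c2@20, authorship 111.1...333.3..222.2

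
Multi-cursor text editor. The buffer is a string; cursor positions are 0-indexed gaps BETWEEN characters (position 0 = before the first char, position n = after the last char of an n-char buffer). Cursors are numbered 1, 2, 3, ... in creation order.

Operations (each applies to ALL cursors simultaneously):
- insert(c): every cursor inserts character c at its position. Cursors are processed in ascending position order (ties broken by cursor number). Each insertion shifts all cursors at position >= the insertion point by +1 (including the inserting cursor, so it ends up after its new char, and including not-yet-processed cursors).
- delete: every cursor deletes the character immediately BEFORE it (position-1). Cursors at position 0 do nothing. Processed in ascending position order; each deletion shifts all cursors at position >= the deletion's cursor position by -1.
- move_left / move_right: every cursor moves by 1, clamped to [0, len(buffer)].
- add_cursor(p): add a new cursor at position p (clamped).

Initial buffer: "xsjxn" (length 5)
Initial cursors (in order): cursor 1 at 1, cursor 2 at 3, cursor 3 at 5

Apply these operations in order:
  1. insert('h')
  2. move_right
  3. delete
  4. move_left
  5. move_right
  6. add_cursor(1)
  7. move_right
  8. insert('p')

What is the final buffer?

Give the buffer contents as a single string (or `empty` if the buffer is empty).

After op 1 (insert('h')): buffer="xhsjhxnh" (len 8), cursors c1@2 c2@5 c3@8, authorship .1..2..3
After op 2 (move_right): buffer="xhsjhxnh" (len 8), cursors c1@3 c2@6 c3@8, authorship .1..2..3
After op 3 (delete): buffer="xhjhn" (len 5), cursors c1@2 c2@4 c3@5, authorship .1.2.
After op 4 (move_left): buffer="xhjhn" (len 5), cursors c1@1 c2@3 c3@4, authorship .1.2.
After op 5 (move_right): buffer="xhjhn" (len 5), cursors c1@2 c2@4 c3@5, authorship .1.2.
After op 6 (add_cursor(1)): buffer="xhjhn" (len 5), cursors c4@1 c1@2 c2@4 c3@5, authorship .1.2.
After op 7 (move_right): buffer="xhjhn" (len 5), cursors c4@2 c1@3 c2@5 c3@5, authorship .1.2.
After op 8 (insert('p')): buffer="xhpjphnpp" (len 9), cursors c4@3 c1@5 c2@9 c3@9, authorship .14.12.23

Answer: xhpjphnpp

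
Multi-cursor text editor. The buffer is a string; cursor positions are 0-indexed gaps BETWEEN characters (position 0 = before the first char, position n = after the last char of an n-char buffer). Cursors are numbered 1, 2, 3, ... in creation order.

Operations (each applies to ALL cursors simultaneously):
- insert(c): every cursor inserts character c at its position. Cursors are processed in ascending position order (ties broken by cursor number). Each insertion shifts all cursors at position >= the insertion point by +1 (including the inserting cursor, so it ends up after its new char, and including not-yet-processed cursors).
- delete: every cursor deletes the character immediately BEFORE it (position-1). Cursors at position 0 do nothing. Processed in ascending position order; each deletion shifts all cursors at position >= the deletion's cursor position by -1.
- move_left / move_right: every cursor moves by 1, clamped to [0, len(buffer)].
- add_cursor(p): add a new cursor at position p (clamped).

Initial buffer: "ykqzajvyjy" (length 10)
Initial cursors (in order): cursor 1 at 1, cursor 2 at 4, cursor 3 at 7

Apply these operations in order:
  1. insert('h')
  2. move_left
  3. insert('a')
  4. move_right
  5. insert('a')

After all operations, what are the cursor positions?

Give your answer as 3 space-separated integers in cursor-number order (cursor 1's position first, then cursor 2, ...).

Answer: 4 10 16

Derivation:
After op 1 (insert('h')): buffer="yhkqzhajvhyjy" (len 13), cursors c1@2 c2@6 c3@10, authorship .1...2...3...
After op 2 (move_left): buffer="yhkqzhajvhyjy" (len 13), cursors c1@1 c2@5 c3@9, authorship .1...2...3...
After op 3 (insert('a')): buffer="yahkqzahajvahyjy" (len 16), cursors c1@2 c2@7 c3@12, authorship .11...22...33...
After op 4 (move_right): buffer="yahkqzahajvahyjy" (len 16), cursors c1@3 c2@8 c3@13, authorship .11...22...33...
After op 5 (insert('a')): buffer="yahakqzahaajvahayjy" (len 19), cursors c1@4 c2@10 c3@16, authorship .111...222...333...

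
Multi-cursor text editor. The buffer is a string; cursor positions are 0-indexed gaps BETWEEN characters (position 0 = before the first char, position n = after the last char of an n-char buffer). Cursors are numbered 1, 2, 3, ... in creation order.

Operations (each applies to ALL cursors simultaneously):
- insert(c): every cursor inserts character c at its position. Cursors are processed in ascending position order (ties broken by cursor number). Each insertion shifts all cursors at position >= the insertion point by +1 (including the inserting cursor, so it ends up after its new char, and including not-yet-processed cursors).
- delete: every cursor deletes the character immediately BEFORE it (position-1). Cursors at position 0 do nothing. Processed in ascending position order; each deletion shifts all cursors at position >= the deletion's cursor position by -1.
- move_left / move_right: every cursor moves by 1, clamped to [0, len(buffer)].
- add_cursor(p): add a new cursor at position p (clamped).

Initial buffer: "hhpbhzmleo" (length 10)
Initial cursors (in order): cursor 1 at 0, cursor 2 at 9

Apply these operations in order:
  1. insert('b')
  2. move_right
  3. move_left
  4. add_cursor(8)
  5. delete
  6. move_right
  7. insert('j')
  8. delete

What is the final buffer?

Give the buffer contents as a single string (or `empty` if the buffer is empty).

Answer: hhpbhzleo

Derivation:
After op 1 (insert('b')): buffer="bhhpbhzmlebo" (len 12), cursors c1@1 c2@11, authorship 1.........2.
After op 2 (move_right): buffer="bhhpbhzmlebo" (len 12), cursors c1@2 c2@12, authorship 1.........2.
After op 3 (move_left): buffer="bhhpbhzmlebo" (len 12), cursors c1@1 c2@11, authorship 1.........2.
After op 4 (add_cursor(8)): buffer="bhhpbhzmlebo" (len 12), cursors c1@1 c3@8 c2@11, authorship 1.........2.
After op 5 (delete): buffer="hhpbhzleo" (len 9), cursors c1@0 c3@6 c2@8, authorship .........
After op 6 (move_right): buffer="hhpbhzleo" (len 9), cursors c1@1 c3@7 c2@9, authorship .........
After op 7 (insert('j')): buffer="hjhpbhzljeoj" (len 12), cursors c1@2 c3@9 c2@12, authorship .1......3..2
After op 8 (delete): buffer="hhpbhzleo" (len 9), cursors c1@1 c3@7 c2@9, authorship .........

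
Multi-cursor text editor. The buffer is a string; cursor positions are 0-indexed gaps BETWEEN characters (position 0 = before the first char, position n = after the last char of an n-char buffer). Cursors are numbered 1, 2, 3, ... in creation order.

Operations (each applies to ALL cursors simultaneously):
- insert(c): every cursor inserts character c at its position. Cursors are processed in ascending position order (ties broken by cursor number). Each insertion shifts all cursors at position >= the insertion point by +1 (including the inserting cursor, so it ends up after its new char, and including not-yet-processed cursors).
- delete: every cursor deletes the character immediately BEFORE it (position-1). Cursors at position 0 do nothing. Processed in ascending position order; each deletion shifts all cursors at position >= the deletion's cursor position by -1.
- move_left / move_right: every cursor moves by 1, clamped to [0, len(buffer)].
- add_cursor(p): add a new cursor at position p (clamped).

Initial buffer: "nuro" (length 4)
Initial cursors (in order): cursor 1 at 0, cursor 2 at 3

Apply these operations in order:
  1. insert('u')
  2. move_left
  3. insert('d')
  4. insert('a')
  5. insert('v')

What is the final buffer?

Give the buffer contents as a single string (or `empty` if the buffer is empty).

Answer: davunurdavuo

Derivation:
After op 1 (insert('u')): buffer="unuruo" (len 6), cursors c1@1 c2@5, authorship 1...2.
After op 2 (move_left): buffer="unuruo" (len 6), cursors c1@0 c2@4, authorship 1...2.
After op 3 (insert('d')): buffer="dunurduo" (len 8), cursors c1@1 c2@6, authorship 11...22.
After op 4 (insert('a')): buffer="daunurdauo" (len 10), cursors c1@2 c2@8, authorship 111...222.
After op 5 (insert('v')): buffer="davunurdavuo" (len 12), cursors c1@3 c2@10, authorship 1111...2222.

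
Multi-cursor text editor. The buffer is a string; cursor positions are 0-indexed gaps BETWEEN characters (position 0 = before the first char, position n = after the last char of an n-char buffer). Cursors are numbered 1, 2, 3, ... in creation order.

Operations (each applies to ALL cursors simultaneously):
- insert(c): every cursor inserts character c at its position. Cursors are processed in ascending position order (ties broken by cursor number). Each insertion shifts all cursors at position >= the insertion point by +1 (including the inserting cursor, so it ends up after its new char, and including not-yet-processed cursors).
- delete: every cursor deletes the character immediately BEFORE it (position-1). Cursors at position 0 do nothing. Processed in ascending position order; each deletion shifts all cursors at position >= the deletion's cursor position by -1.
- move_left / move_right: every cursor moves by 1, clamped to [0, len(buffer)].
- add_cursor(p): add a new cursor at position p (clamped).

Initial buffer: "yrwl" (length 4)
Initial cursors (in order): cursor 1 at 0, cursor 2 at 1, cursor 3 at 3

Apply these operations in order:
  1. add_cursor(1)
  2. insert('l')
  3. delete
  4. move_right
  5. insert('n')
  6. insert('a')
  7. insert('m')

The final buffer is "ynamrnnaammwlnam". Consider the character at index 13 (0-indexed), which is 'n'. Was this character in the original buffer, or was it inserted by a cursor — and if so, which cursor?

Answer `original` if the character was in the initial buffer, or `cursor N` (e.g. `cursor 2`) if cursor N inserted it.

After op 1 (add_cursor(1)): buffer="yrwl" (len 4), cursors c1@0 c2@1 c4@1 c3@3, authorship ....
After op 2 (insert('l')): buffer="lyllrwll" (len 8), cursors c1@1 c2@4 c4@4 c3@7, authorship 1.24..3.
After op 3 (delete): buffer="yrwl" (len 4), cursors c1@0 c2@1 c4@1 c3@3, authorship ....
After op 4 (move_right): buffer="yrwl" (len 4), cursors c1@1 c2@2 c4@2 c3@4, authorship ....
After op 5 (insert('n')): buffer="ynrnnwln" (len 8), cursors c1@2 c2@5 c4@5 c3@8, authorship .1.24..3
After op 6 (insert('a')): buffer="ynarnnaawlna" (len 12), cursors c1@3 c2@8 c4@8 c3@12, authorship .11.2424..33
After op 7 (insert('m')): buffer="ynamrnnaammwlnam" (len 16), cursors c1@4 c2@11 c4@11 c3@16, authorship .111.242424..333
Authorship (.=original, N=cursor N): . 1 1 1 . 2 4 2 4 2 4 . . 3 3 3
Index 13: author = 3

Answer: cursor 3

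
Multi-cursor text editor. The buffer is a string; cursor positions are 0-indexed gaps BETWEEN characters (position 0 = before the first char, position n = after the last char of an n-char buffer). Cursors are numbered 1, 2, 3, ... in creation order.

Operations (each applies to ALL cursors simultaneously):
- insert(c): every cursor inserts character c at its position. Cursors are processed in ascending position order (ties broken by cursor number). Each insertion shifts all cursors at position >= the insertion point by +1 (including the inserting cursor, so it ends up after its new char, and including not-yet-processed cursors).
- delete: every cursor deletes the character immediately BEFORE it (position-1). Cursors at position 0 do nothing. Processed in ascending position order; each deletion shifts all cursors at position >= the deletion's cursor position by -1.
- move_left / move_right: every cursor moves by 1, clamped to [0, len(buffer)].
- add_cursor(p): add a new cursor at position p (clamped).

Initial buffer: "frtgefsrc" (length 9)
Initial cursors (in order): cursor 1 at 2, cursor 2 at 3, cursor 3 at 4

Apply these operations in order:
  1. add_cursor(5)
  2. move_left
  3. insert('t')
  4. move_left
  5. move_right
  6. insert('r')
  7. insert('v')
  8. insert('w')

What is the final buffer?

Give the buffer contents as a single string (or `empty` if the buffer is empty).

Answer: ftrvwrtrvwttrvwgtrvwefsrc

Derivation:
After op 1 (add_cursor(5)): buffer="frtgefsrc" (len 9), cursors c1@2 c2@3 c3@4 c4@5, authorship .........
After op 2 (move_left): buffer="frtgefsrc" (len 9), cursors c1@1 c2@2 c3@3 c4@4, authorship .........
After op 3 (insert('t')): buffer="ftrtttgtefsrc" (len 13), cursors c1@2 c2@4 c3@6 c4@8, authorship .1.2.3.4.....
After op 4 (move_left): buffer="ftrtttgtefsrc" (len 13), cursors c1@1 c2@3 c3@5 c4@7, authorship .1.2.3.4.....
After op 5 (move_right): buffer="ftrtttgtefsrc" (len 13), cursors c1@2 c2@4 c3@6 c4@8, authorship .1.2.3.4.....
After op 6 (insert('r')): buffer="ftrrtrttrgtrefsrc" (len 17), cursors c1@3 c2@6 c3@9 c4@12, authorship .11.22.33.44.....
After op 7 (insert('v')): buffer="ftrvrtrvttrvgtrvefsrc" (len 21), cursors c1@4 c2@8 c3@12 c4@16, authorship .111.222.333.444.....
After op 8 (insert('w')): buffer="ftrvwrtrvwttrvwgtrvwefsrc" (len 25), cursors c1@5 c2@10 c3@15 c4@20, authorship .1111.2222.3333.4444.....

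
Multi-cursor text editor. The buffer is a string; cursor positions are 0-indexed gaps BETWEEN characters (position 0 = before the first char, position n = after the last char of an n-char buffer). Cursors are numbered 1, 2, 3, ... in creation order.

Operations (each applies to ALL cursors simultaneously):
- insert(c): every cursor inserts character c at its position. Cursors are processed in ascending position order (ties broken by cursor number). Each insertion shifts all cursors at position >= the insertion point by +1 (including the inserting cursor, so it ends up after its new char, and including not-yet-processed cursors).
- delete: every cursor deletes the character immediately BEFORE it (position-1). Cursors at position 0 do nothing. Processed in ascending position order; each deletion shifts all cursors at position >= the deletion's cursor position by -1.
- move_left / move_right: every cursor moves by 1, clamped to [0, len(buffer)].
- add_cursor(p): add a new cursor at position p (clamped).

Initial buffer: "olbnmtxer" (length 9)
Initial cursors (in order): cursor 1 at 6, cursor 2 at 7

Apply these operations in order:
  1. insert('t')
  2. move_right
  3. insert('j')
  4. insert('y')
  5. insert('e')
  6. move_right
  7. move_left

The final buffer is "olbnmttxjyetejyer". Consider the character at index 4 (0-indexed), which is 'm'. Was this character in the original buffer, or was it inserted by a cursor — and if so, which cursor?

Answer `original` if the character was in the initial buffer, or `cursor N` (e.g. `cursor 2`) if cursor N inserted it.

After op 1 (insert('t')): buffer="olbnmttxter" (len 11), cursors c1@7 c2@9, authorship ......1.2..
After op 2 (move_right): buffer="olbnmttxter" (len 11), cursors c1@8 c2@10, authorship ......1.2..
After op 3 (insert('j')): buffer="olbnmttxjtejr" (len 13), cursors c1@9 c2@12, authorship ......1.12.2.
After op 4 (insert('y')): buffer="olbnmttxjytejyr" (len 15), cursors c1@10 c2@14, authorship ......1.112.22.
After op 5 (insert('e')): buffer="olbnmttxjyetejyer" (len 17), cursors c1@11 c2@16, authorship ......1.1112.222.
After op 6 (move_right): buffer="olbnmttxjyetejyer" (len 17), cursors c1@12 c2@17, authorship ......1.1112.222.
After op 7 (move_left): buffer="olbnmttxjyetejyer" (len 17), cursors c1@11 c2@16, authorship ......1.1112.222.
Authorship (.=original, N=cursor N): . . . . . . 1 . 1 1 1 2 . 2 2 2 .
Index 4: author = original

Answer: original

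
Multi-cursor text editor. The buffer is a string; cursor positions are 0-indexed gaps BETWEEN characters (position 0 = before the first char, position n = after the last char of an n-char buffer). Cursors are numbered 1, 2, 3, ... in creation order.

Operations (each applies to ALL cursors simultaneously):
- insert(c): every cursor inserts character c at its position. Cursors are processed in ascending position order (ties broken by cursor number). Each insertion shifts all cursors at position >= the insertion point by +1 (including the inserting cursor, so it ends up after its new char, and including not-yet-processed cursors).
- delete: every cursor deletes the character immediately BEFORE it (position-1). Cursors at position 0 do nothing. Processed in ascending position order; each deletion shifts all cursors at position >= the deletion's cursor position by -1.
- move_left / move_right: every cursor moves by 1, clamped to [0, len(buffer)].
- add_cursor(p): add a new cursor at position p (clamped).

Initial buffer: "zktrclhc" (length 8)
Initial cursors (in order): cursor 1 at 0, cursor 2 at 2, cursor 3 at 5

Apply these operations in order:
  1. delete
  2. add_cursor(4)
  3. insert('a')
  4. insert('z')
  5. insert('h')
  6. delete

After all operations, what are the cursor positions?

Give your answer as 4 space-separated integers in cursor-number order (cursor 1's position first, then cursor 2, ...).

Answer: 2 5 9 12

Derivation:
After op 1 (delete): buffer="ztrlhc" (len 6), cursors c1@0 c2@1 c3@3, authorship ......
After op 2 (add_cursor(4)): buffer="ztrlhc" (len 6), cursors c1@0 c2@1 c3@3 c4@4, authorship ......
After op 3 (insert('a')): buffer="azatralahc" (len 10), cursors c1@1 c2@3 c3@6 c4@8, authorship 1.2..3.4..
After op 4 (insert('z')): buffer="azzaztrazlazhc" (len 14), cursors c1@2 c2@5 c3@9 c4@12, authorship 11.22..33.44..
After op 5 (insert('h')): buffer="azhzazhtrazhlazhhc" (len 18), cursors c1@3 c2@7 c3@12 c4@16, authorship 111.222..333.444..
After op 6 (delete): buffer="azzaztrazlazhc" (len 14), cursors c1@2 c2@5 c3@9 c4@12, authorship 11.22..33.44..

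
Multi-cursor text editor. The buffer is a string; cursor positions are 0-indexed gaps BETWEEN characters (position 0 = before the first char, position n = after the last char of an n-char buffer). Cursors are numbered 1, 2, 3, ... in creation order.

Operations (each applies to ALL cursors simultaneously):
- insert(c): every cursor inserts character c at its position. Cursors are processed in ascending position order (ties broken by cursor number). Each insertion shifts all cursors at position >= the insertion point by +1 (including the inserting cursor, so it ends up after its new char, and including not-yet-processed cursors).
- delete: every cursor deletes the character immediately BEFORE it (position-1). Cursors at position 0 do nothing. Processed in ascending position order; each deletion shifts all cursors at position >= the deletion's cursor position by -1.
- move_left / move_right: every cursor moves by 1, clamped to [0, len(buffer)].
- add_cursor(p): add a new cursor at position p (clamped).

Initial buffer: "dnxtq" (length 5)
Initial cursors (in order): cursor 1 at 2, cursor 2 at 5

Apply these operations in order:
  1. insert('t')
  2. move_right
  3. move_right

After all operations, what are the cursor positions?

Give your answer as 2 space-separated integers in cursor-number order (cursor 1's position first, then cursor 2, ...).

After op 1 (insert('t')): buffer="dntxtqt" (len 7), cursors c1@3 c2@7, authorship ..1...2
After op 2 (move_right): buffer="dntxtqt" (len 7), cursors c1@4 c2@7, authorship ..1...2
After op 3 (move_right): buffer="dntxtqt" (len 7), cursors c1@5 c2@7, authorship ..1...2

Answer: 5 7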